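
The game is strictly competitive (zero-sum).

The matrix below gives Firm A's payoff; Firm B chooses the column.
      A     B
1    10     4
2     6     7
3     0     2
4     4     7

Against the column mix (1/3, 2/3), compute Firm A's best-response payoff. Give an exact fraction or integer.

1: (10)·(1/3) + (4)·(2/3) = 6.
2: (6)·(1/3) + (7)·(2/3) = 20/3.
3: (0)·(1/3) + (2)·(2/3) = 4/3.
4: (4)·(1/3) + (7)·(2/3) = 6.
The best pure response is 2 with expected payoff 20/3.

20/3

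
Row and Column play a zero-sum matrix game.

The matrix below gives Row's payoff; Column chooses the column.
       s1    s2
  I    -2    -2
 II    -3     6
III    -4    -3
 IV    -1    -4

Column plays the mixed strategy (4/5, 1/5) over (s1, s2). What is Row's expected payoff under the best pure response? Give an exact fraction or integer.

-6/5

I: (-2)·(4/5) + (-2)·(1/5) = -2.
II: (-3)·(4/5) + (6)·(1/5) = -6/5.
III: (-4)·(4/5) + (-3)·(1/5) = -19/5.
IV: (-1)·(4/5) + (-4)·(1/5) = -8/5.
The best pure response is II with expected payoff -6/5.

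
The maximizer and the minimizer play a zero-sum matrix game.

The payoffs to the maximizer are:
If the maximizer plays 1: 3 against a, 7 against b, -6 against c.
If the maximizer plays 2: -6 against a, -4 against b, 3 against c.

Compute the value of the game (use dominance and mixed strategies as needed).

-3/2

Column b is strictly dominated by a for the minimizer (it gives the maximizer more in every row).
The remaining 2×2 game on (1, 2) × (a, c) has no saddle point. Let the maximizer play 1 with probability p; indifference gives 3p − 6(1−p) = −6p + 3(1−p), so p = 1/2.
Similarly the minimizer's optimal q on a is 1/2, and the value is 3·(1/2) + (-6)·(1/2) = -3/2.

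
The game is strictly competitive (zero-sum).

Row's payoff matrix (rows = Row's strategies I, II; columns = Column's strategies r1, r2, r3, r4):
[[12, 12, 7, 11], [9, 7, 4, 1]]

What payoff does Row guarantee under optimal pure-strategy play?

Row minima: 7, 1 → Row's maximin is 7.
Column maxima: 12, 12, 7, 11 → Column's minimax is 7.
They coincide at (I, r3), so the value is 7.

7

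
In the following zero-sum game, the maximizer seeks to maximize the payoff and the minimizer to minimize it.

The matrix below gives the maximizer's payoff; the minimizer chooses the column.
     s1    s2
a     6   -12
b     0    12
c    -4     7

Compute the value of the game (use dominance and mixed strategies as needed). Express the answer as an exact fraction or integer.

Row c is strictly dominated by row b, so the maximizer never plays it.
The remaining 2×2 game on (a, b) × (s1, s2) has no saddle point. Let the maximizer play a with probability p; indifference gives 6p = −12p + 12(1−p), so p = 2/5.
Similarly the minimizer's optimal q on s1 is 4/5, and the value is 6·(4/5) + (-12)·(1/5) = 12/5.

12/5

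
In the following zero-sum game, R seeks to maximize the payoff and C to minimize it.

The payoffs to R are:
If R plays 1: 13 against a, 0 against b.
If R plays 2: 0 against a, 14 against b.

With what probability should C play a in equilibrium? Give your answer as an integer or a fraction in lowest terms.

14/27

Row minima are 0 and 0, so R's maximin is 0; column maxima are 13 and 14, so C's minimax is 13. These differ, so the equilibrium is in mixed strategies.
Let C play a with probability q. R is indifferent when 13q = 14(1−q), giving q = 14/27.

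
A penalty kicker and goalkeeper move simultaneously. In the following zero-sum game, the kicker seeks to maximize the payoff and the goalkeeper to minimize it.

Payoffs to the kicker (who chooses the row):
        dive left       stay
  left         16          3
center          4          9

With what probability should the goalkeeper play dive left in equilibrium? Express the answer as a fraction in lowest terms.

Row minima are 3 and 4, so the kicker's maximin is 4; column maxima are 16 and 9, so the goalkeeper's minimax is 9. These differ, so the equilibrium is in mixed strategies.
Let the goalkeeper play dive left with probability q. The kicker is indifferent when 16q + 3(1−q) = 4q + 9(1−q), giving q = 1/3.

1/3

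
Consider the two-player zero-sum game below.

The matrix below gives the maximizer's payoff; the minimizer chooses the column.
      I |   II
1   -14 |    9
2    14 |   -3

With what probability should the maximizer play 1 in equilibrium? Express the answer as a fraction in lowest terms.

Row minima are -14 and -3, so the maximizer's maximin is -3; column maxima are 14 and 9, so the minimizer's minimax is 9. These differ, so the equilibrium is in mixed strategies.
Let the maximizer play 1 with probability p. The minimizer is indifferent when −14p + 14(1−p) = 9p − 3(1−p), giving p = 17/40.

17/40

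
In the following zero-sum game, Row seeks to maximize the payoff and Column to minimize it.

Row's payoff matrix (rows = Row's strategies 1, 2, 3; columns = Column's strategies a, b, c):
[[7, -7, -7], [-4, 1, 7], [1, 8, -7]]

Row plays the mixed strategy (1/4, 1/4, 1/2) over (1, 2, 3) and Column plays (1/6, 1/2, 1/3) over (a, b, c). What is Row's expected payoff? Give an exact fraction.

Against (1/6, 1/2, 1/3), each row's expected payoff is 1: -14/3; 2: 13/6; 3: 11/6.
Taking the (1/4, 1/4, 1/2)-weighted average: (1/4)·(-14/3) + (1/4)·(13/6) + (1/2)·(11/6) = 7/24.

7/24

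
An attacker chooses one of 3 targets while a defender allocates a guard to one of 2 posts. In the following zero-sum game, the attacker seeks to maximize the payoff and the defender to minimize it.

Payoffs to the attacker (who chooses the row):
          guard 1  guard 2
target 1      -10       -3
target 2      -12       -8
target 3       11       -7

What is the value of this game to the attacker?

-103/25

Row target 2 is strictly dominated by row target 1, so the attacker never plays it.
The remaining 2×2 game on (target 1, target 3) × (guard 1, guard 2) has no saddle point. Let the attacker play target 1 with probability p; indifference gives −10p + 11(1−p) = −3p − 7(1−p), so p = 18/25.
Similarly the defender's optimal q on guard 1 is 4/25, and the value is -10·(4/25) + (-3)·(21/25) = -103/25.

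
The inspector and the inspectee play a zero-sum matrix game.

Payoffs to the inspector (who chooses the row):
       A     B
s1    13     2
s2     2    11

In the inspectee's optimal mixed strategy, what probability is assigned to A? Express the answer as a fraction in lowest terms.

9/20

Row minima are 2 and 2, so the inspector's maximin is 2; column maxima are 13 and 11, so the inspectee's minimax is 11. These differ, so the equilibrium is in mixed strategies.
Let the inspectee play A with probability q. The inspector is indifferent when 13q + 2(1−q) = 2q + 11(1−q), giving q = 9/20.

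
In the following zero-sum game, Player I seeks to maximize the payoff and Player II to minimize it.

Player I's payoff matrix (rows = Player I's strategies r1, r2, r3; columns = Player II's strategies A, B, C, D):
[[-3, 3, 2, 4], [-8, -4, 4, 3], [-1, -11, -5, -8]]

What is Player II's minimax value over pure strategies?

-1

The worst case (largest entry) in each column is A: -1, B: 3, C: 4, D: 4.
The best (smallest) of these is -1.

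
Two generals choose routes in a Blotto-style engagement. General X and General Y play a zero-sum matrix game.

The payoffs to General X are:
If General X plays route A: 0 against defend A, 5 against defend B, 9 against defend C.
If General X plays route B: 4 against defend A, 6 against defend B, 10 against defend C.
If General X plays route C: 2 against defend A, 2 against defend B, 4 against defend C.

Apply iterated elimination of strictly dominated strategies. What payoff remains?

4

Column defend C is strictly dominated by defend A for General Y (0<9, 4<10, 2<4); eliminate defend C.
Row route A is strictly dominated by row route B (4>0, 6>5); eliminate route A.
Row route C is strictly dominated by row route B (4>2, 6>2); eliminate route C.
Column defend B is strictly dominated by defend A for General Y (4<6); eliminate defend B.
Only (route B, defend A) remains, with payoff 4.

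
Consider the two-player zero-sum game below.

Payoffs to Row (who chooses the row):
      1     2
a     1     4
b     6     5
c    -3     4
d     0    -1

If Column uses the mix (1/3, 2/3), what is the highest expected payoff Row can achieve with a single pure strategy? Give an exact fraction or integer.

16/3

a: (1)·(1/3) + (4)·(2/3) = 3.
b: (6)·(1/3) + (5)·(2/3) = 16/3.
c: (-3)·(1/3) + (4)·(2/3) = 5/3.
d: (0)·(1/3) + (-1)·(2/3) = -2/3.
The best pure response is b with expected payoff 16/3.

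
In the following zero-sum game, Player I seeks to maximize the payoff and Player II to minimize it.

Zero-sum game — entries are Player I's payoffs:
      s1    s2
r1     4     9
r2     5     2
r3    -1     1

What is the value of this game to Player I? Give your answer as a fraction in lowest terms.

37/8

Row r3 is strictly dominated by row r2, so Player I never plays it.
The remaining 2×2 game on (r1, r2) × (s1, s2) has no saddle point. Let Player I play r1 with probability p; indifference gives 4p + 5(1−p) = 9p + 2(1−p), so p = 3/8.
Similarly Player II's optimal q on s1 is 7/8, and the value is 4·(7/8) + (9)·(1/8) = 37/8.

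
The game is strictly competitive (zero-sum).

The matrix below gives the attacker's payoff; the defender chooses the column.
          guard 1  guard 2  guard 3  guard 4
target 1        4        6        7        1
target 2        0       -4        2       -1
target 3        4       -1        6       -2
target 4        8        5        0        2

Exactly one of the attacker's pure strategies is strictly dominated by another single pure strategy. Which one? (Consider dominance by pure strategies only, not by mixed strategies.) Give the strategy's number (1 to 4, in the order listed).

Compare target 2 with target 1: 4 > 0, 6 > -4, 7 > 2, 1 > -1.
So target 1 strictly dominates target 2 for the attacker; target 2 is strictly dominated.

2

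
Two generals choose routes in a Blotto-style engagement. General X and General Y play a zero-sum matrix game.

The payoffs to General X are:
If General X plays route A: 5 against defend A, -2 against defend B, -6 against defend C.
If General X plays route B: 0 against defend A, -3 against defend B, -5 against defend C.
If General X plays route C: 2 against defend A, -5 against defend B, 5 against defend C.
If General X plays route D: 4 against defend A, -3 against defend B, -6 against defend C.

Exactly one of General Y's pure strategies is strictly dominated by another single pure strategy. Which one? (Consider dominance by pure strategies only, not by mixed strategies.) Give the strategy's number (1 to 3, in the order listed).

General Y prefers columns that give General X less. Compare defend A with defend B: -2 < 5, -3 < 0, -5 < 2, -3 < 4.
So defend B strictly dominates defend A for General Y; defend A is strictly dominated.

1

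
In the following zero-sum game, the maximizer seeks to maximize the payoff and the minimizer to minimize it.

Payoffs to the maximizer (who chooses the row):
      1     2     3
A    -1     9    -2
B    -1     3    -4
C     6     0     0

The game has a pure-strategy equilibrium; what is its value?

Row minima: -2, -4, 0 → the maximizer's maximin is 0.
Column maxima: 6, 9, 0 → the minimizer's minimax is 0.
They coincide at (C, 3), so the value is 0.

0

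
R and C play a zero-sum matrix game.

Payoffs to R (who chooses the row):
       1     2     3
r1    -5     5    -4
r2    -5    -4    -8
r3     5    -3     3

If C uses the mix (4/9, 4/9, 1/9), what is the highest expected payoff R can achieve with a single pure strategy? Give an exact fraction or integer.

r1: (-5)·(4/9) + (5)·(4/9) + (-4)·(1/9) = -4/9.
r2: (-5)·(4/9) + (-4)·(4/9) + (-8)·(1/9) = -44/9.
r3: (5)·(4/9) + (-3)·(4/9) + (3)·(1/9) = 11/9.
The best pure response is r3 with expected payoff 11/9.

11/9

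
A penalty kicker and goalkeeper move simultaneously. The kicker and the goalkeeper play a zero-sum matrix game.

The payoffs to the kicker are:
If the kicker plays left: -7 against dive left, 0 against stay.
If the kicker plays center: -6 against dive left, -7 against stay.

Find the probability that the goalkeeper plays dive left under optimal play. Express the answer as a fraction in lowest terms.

7/8

Row minima are -7 and -7, so the kicker's maximin is -7; column maxima are -6 and 0, so the goalkeeper's minimax is -6. These differ, so the equilibrium is in mixed strategies.
Let the goalkeeper play dive left with probability q. The kicker is indifferent when −7q = −6q − 7(1−q), giving q = 7/8.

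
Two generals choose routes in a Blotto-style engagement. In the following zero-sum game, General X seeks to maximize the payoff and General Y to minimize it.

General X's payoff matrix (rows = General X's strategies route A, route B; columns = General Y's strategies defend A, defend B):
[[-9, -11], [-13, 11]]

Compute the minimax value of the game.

Row minima are -11 and -13, so General X's maximin is -11; column maxima are -9 and 11, so General Y's minimax is -9. These differ, so the equilibrium is in mixed strategies.
Let General X play route A with probability p. General Y is indifferent when −9p − 13(1−p) = −11p + 11(1−p), giving p = 12/13.
Let General Y play defend A with probability q. General X is indifferent when −9q − 11(1−q) = −13q + 11(1−q), giving q = 11/13.
The value is -9·(11/13) + (-11)·(2/13) = -121/13.

-121/13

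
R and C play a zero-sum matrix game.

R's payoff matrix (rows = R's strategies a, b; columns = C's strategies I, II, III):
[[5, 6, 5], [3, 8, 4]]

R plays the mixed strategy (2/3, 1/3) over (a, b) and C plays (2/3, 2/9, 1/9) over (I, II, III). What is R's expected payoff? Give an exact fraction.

Against (2/3, 2/9, 1/9), each row's expected payoff is a: 47/9; b: 38/9.
Taking the (2/3, 1/3)-weighted average: (2/3)·(47/9) + (1/3)·(38/9) = 44/9.

44/9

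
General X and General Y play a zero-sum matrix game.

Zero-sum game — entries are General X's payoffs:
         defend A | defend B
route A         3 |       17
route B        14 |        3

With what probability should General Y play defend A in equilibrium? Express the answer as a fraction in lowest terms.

14/25

Row minima are 3 and 3, so General X's maximin is 3; column maxima are 14 and 17, so General Y's minimax is 14. These differ, so the equilibrium is in mixed strategies.
Let General Y play defend A with probability q. General X is indifferent when 3q + 17(1−q) = 14q + 3(1−q), giving q = 14/25.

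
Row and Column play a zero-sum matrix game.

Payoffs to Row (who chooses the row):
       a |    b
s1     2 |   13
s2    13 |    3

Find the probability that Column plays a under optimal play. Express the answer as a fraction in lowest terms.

Row minima are 2 and 3, so Row's maximin is 3; column maxima are 13 and 13, so Column's minimax is 13. These differ, so the equilibrium is in mixed strategies.
Let Column play a with probability q. Row is indifferent when 2q + 13(1−q) = 13q + 3(1−q), giving q = 10/21.

10/21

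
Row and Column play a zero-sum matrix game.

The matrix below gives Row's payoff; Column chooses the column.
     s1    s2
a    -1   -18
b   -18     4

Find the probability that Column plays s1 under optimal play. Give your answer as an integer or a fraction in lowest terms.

22/39

Row minima are -18 and -18, so Row's maximin is -18; column maxima are -1 and 4, so Column's minimax is -1. These differ, so the equilibrium is in mixed strategies.
Let Column play s1 with probability q. Row is indifferent when −q − 18(1−q) = −18q + 4(1−q), giving q = 22/39.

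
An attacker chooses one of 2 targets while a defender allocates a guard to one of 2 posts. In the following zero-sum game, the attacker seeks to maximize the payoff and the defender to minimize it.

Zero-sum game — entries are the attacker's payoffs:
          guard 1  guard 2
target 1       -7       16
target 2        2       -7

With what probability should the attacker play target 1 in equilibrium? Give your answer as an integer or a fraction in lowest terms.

9/32

Row minima are -7 and -7, so the attacker's maximin is -7; column maxima are 2 and 16, so the defender's minimax is 2. These differ, so the equilibrium is in mixed strategies.
Let the attacker play target 1 with probability p. The defender is indifferent when −7p + 2(1−p) = 16p − 7(1−p), giving p = 9/32.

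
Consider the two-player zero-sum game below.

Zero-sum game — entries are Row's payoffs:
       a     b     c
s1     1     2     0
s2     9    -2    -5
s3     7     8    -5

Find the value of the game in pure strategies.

Row minima: 0, -5, -5 → Row's maximin is 0.
Column maxima: 9, 8, 0 → Column's minimax is 0.
They coincide at (s1, c), so the value is 0.

0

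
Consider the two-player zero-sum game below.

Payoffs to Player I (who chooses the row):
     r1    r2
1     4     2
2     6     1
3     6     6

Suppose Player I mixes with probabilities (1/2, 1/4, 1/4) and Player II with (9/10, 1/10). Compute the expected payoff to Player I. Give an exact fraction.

Against (9/10, 1/10), each row's expected payoff is 1: 19/5; 2: 11/2; 3: 6.
Taking the (1/2, 1/4, 1/4)-weighted average: (1/2)·(19/5) + (1/4)·(11/2) + (1/4)·(6) = 191/40.

191/40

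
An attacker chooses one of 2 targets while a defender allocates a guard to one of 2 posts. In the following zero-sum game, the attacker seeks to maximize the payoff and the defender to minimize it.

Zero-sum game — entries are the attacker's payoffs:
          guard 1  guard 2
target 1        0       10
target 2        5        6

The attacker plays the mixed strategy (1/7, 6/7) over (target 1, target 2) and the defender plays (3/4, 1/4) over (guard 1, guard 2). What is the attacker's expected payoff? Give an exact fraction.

34/7

Against (3/4, 1/4), each row's expected payoff is target 1: 5/2; target 2: 21/4.
Taking the (1/7, 6/7)-weighted average: (1/7)·(5/2) + (6/7)·(21/4) = 34/7.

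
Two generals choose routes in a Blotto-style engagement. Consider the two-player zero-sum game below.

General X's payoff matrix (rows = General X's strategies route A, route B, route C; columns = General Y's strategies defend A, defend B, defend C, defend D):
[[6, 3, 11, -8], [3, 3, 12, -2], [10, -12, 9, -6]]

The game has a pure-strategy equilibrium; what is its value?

-2

Row minima: -8, -2, -12 → General X's maximin is -2.
Column maxima: 10, 3, 12, -2 → General Y's minimax is -2.
They coincide at (route B, defend D), so the value is -2.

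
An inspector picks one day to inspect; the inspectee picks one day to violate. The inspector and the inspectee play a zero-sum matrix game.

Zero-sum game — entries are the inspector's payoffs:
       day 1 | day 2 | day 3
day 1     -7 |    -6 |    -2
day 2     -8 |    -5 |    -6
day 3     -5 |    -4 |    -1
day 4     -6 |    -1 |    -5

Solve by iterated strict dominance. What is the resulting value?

-5

Column day 2 is strictly dominated by day 1 for the inspectee (-7<-6, -8<-5, -5<-4, -6<-1); eliminate day 2.
Row day 4 is strictly dominated by row day 3 (-5>-6, -1>-5); eliminate day 4.
Row day 2 is strictly dominated by row day 1 (-7>-8, -2>-6); eliminate day 2.
Row day 1 is strictly dominated by row day 3 (-5>-7, -1>-2); eliminate day 1.
Column day 3 is strictly dominated by day 1 for the inspectee (-5<-1); eliminate day 3.
Only (day 3, day 1) remains, with payoff -5.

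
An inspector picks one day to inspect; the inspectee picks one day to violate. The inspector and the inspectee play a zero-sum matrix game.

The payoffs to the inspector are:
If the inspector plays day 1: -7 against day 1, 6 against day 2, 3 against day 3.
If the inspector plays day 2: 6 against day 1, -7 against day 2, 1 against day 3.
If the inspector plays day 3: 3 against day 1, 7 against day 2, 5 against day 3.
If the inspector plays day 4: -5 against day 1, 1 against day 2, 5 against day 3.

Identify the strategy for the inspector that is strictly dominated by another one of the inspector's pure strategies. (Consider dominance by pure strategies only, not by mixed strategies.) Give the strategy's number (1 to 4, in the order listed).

1

Compare day 1 with day 3: 3 > -7, 7 > 6, 5 > 3.
So day 3 strictly dominates day 1 for the inspector; day 1 is strictly dominated.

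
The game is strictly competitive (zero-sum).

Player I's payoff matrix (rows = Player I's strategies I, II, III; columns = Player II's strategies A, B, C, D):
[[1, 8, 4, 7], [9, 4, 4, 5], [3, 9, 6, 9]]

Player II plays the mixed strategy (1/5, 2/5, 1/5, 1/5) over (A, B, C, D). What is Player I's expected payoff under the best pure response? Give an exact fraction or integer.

36/5

I: (1)·(1/5) + (8)·(2/5) + (4)·(1/5) + (7)·(1/5) = 28/5.
II: (9)·(1/5) + (4)·(2/5) + (4)·(1/5) + (5)·(1/5) = 26/5.
III: (3)·(1/5) + (9)·(2/5) + (6)·(1/5) + (9)·(1/5) = 36/5.
The best pure response is III with expected payoff 36/5.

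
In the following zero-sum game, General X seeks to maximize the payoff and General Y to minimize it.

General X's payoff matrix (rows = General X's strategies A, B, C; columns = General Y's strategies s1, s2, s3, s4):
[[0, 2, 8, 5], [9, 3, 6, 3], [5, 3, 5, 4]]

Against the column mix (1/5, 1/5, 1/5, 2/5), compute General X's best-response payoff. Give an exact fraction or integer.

24/5

A: (0)·(1/5) + (2)·(1/5) + (8)·(1/5) + (5)·(2/5) = 4.
B: (9)·(1/5) + (3)·(1/5) + (6)·(1/5) + (3)·(2/5) = 24/5.
C: (5)·(1/5) + (3)·(1/5) + (5)·(1/5) + (4)·(2/5) = 21/5.
The best pure response is B with expected payoff 24/5.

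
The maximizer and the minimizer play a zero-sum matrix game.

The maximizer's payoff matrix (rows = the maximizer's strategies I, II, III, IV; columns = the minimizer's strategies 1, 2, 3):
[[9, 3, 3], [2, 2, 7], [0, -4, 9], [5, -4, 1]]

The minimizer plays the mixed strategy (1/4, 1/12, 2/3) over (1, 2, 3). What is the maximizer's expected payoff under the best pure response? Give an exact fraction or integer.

I: (9)·(1/4) + (3)·(1/12) + (3)·(2/3) = 9/2.
II: (2)·(1/4) + (2)·(1/12) + (7)·(2/3) = 16/3.
III: (0)·(1/4) + (-4)·(1/12) + (9)·(2/3) = 17/3.
IV: (5)·(1/4) + (-4)·(1/12) + (1)·(2/3) = 19/12.
The best pure response is III with expected payoff 17/3.

17/3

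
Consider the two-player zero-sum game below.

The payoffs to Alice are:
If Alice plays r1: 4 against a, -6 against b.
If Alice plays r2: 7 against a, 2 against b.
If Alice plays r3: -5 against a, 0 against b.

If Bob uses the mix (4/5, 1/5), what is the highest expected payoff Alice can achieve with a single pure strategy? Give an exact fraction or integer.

r1: (4)·(4/5) + (-6)·(1/5) = 2.
r2: (7)·(4/5) + (2)·(1/5) = 6.
r3: (-5)·(4/5) + (0)·(1/5) = -4.
The best pure response is r2 with expected payoff 6.

6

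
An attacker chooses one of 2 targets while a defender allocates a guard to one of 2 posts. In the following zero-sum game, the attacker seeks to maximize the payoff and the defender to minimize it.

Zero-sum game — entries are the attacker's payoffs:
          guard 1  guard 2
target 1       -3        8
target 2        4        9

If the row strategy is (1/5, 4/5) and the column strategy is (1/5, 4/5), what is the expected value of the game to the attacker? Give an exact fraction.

189/25

Against (1/5, 4/5), each row's expected payoff is target 1: 29/5; target 2: 8.
Taking the (1/5, 4/5)-weighted average: (1/5)·(29/5) + (4/5)·(8) = 189/25.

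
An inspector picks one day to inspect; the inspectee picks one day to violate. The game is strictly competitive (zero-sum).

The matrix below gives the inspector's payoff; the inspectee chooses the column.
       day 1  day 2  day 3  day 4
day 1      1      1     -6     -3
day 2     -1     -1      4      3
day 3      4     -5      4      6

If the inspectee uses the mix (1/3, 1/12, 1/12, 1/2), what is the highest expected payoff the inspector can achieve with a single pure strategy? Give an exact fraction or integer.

day 1: (1)·(1/3) + (1)·(1/12) + (-6)·(1/12) + (-3)·(1/2) = -19/12.
day 2: (-1)·(1/3) + (-1)·(1/12) + (4)·(1/12) + (3)·(1/2) = 17/12.
day 3: (4)·(1/3) + (-5)·(1/12) + (4)·(1/12) + (6)·(1/2) = 17/4.
The best pure response is day 3 with expected payoff 17/4.

17/4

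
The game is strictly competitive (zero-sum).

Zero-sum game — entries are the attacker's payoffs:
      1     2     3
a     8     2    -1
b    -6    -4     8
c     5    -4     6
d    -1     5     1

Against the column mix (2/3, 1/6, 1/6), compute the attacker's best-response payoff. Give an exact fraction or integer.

11/2

a: (8)·(2/3) + (2)·(1/6) + (-1)·(1/6) = 11/2.
b: (-6)·(2/3) + (-4)·(1/6) + (8)·(1/6) = -10/3.
c: (5)·(2/3) + (-4)·(1/6) + (6)·(1/6) = 11/3.
d: (-1)·(2/3) + (5)·(1/6) + (1)·(1/6) = 1/3.
The best pure response is a with expected payoff 11/2.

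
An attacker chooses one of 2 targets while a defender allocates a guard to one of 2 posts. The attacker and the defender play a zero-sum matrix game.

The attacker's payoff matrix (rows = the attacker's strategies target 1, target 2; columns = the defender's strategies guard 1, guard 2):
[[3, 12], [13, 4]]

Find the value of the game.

8

Row minima are 3 and 4, so the attacker's maximin is 4; column maxima are 13 and 12, so the defender's minimax is 12. These differ, so the equilibrium is in mixed strategies.
Let the attacker play target 1 with probability p. The defender is indifferent when 3p + 13(1−p) = 12p + 4(1−p), giving p = 1/2.
Let the defender play guard 1 with probability q. The attacker is indifferent when 3q + 12(1−q) = 13q + 4(1−q), giving q = 4/9.
The value is 3·(4/9) + (12)·(5/9) = 8.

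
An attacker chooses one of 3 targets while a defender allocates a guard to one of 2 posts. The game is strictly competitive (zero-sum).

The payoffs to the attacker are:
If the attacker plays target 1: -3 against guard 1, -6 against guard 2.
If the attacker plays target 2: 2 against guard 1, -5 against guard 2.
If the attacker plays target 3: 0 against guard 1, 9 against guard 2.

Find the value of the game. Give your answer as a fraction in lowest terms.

9/8

Row target 1 is strictly dominated by row target 2, so the attacker never plays it.
The remaining 2×2 game on (target 2, target 3) × (guard 1, guard 2) has no saddle point. Let the attacker play target 2 with probability p; indifference gives 2p = −5p + 9(1−p), so p = 9/16.
Similarly the defender's optimal q on guard 1 is 7/8, and the value is 2·(7/8) + (-5)·(1/8) = 9/8.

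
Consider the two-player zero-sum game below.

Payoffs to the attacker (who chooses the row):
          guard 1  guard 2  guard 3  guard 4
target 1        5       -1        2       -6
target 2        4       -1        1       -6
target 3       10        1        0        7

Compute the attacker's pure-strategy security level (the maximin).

0

The worst-case payoff for each row is target 1: -6, target 2: -6, target 3: 0.
The best of these is 0.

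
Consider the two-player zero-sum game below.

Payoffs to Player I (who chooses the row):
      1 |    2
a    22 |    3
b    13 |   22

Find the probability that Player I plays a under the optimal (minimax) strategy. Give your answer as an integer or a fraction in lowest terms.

9/28

Row minima are 3 and 13, so Player I's maximin is 13; column maxima are 22 and 22, so Player II's minimax is 22. These differ, so the equilibrium is in mixed strategies.
Let Player I play a with probability p. Player II is indifferent when 22p + 13(1−p) = 3p + 22(1−p), giving p = 9/28.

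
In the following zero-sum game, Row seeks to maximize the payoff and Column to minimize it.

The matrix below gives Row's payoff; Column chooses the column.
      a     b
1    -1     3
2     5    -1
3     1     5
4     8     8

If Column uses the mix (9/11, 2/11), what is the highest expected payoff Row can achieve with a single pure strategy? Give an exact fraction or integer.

8

1: (-1)·(9/11) + (3)·(2/11) = -3/11.
2: (5)·(9/11) + (-1)·(2/11) = 43/11.
3: (1)·(9/11) + (5)·(2/11) = 19/11.
4: (8)·(9/11) + (8)·(2/11) = 8.
The best pure response is 4 with expected payoff 8.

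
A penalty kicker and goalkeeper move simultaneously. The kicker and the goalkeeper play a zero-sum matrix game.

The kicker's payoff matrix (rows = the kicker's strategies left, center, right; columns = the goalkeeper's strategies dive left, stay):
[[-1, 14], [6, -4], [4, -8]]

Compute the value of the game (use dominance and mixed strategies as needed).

Row right is strictly dominated by row center, so the kicker never plays it.
The remaining 2×2 game on (left, center) × (dive left, stay) has no saddle point. Let the kicker play left with probability p; indifference gives −p + 6(1−p) = 14p − 4(1−p), so p = 2/5.
Similarly the goalkeeper's optimal q on dive left is 18/25, and the value is -1·(18/25) + (14)·(7/25) = 16/5.

16/5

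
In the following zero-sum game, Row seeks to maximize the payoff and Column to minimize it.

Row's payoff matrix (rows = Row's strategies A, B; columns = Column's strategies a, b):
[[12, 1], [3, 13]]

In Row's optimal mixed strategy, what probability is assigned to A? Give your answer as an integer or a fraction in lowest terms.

10/21

Row minima are 1 and 3, so Row's maximin is 3; column maxima are 12 and 13, so Column's minimax is 12. These differ, so the equilibrium is in mixed strategies.
Let Row play A with probability p. Column is indifferent when 12p + 3(1−p) = p + 13(1−p), giving p = 10/21.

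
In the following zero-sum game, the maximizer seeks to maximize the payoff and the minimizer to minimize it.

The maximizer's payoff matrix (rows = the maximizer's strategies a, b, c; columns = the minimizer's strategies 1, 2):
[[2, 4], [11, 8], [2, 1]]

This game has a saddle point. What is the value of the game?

Row minima: 2, 8, 1 → the maximizer's maximin is 8.
Column maxima: 11, 8 → the minimizer's minimax is 8.
They coincide at (b, 2), so the value is 8.

8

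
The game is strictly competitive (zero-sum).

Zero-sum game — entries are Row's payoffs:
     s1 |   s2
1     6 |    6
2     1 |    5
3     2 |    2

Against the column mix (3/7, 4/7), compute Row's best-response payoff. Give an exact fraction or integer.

1: (6)·(3/7) + (6)·(4/7) = 6.
2: (1)·(3/7) + (5)·(4/7) = 23/7.
3: (2)·(3/7) + (2)·(4/7) = 2.
The best pure response is 1 with expected payoff 6.

6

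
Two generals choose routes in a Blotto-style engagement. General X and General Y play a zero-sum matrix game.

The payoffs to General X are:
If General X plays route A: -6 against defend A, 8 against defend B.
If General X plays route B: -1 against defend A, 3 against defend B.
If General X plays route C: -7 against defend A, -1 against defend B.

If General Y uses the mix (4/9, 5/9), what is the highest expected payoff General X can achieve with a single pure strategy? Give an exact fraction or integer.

route A: (-6)·(4/9) + (8)·(5/9) = 16/9.
route B: (-1)·(4/9) + (3)·(5/9) = 11/9.
route C: (-7)·(4/9) + (-1)·(5/9) = -11/3.
The best pure response is route A with expected payoff 16/9.

16/9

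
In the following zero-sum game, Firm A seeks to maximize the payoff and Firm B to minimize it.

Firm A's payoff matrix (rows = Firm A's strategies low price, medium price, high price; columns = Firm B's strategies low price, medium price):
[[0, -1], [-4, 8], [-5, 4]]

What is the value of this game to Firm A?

-4/13

Row high price is strictly dominated by row medium price, so Firm A never plays it.
The remaining 2×2 game on (low price, medium price) × (low price, medium price) has no saddle point. Let Firm A play low price with probability p; indifference gives −4(1−p) = −p + 8(1−p), so p = 12/13.
Similarly Firm B's optimal q on low price is 9/13, and the value is 0·(9/13) + (-1)·(4/13) = -4/13.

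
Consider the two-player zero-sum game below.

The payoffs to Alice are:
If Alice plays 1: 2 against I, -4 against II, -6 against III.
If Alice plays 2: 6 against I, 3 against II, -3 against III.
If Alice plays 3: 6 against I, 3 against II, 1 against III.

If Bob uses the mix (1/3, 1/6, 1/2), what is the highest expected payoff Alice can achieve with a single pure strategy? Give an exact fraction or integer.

3

1: (2)·(1/3) + (-4)·(1/6) + (-6)·(1/2) = -3.
2: (6)·(1/3) + (3)·(1/6) + (-3)·(1/2) = 1.
3: (6)·(1/3) + (3)·(1/6) + (1)·(1/2) = 3.
The best pure response is 3 with expected payoff 3.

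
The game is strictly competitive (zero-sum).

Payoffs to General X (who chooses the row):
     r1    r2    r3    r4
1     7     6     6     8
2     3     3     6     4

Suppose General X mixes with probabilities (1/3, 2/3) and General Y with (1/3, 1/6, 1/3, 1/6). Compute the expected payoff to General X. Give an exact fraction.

Against (1/3, 1/6, 1/3, 1/6), each row's expected payoff is 1: 20/3; 2: 25/6.
Taking the (1/3, 2/3)-weighted average: (1/3)·(20/3) + (2/3)·(25/6) = 5.

5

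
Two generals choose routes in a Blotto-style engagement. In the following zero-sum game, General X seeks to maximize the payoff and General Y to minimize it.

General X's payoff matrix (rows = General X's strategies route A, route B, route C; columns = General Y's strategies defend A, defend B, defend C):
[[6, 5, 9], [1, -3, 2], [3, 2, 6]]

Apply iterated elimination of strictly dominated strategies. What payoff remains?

Row route B is strictly dominated by row route A (6>1, 5>-3, 9>2); eliminate route B.
Column defend A is strictly dominated by defend B for General Y (5<6, 2<3); eliminate defend A.
Row route C is strictly dominated by row route A (5>2, 9>6); eliminate route C.
Column defend C is strictly dominated by defend B for General Y (5<9); eliminate defend C.
Only (route A, defend B) remains, with payoff 5.

5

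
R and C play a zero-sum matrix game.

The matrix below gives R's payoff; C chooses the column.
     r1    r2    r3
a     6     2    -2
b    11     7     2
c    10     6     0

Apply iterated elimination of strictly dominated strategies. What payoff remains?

2

Column r1 is strictly dominated by r2 for C (2<6, 7<11, 6<10); eliminate r1.
Column r2 is strictly dominated by r3 for C (-2<2, 2<7, 0<6); eliminate r2.
Row a is strictly dominated by row b (2>-2); eliminate a.
Row c is strictly dominated by row b (2>0); eliminate c.
Only (b, r3) remains, with payoff 2.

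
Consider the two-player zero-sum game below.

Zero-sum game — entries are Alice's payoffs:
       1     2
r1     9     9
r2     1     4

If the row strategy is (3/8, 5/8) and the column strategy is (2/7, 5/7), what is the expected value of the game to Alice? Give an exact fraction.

Against (2/7, 5/7), each row's expected payoff is r1: 9; r2: 22/7.
Taking the (3/8, 5/8)-weighted average: (3/8)·(9) + (5/8)·(22/7) = 299/56.

299/56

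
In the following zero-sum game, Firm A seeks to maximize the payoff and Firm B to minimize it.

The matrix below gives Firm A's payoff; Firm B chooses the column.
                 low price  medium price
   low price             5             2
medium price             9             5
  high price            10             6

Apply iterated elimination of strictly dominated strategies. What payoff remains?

6

Row medium price is strictly dominated by row high price (10>9, 6>5); eliminate medium price.
Column low price is strictly dominated by medium price for Firm B (2<5, 6<10); eliminate low price.
Row low price is strictly dominated by row high price (6>2); eliminate low price.
Only (high price, medium price) remains, with payoff 6.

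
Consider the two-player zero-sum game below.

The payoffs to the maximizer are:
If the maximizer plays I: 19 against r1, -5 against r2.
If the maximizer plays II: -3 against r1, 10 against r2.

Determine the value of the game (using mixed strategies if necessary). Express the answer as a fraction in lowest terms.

Row minima are -5 and -3, so the maximizer's maximin is -3; column maxima are 19 and 10, so the minimizer's minimax is 10. These differ, so the equilibrium is in mixed strategies.
Let the maximizer play I with probability p. The minimizer is indifferent when 19p − 3(1−p) = −5p + 10(1−p), giving p = 13/37.
Let the minimizer play r1 with probability q. The maximizer is indifferent when 19q − 5(1−q) = −3q + 10(1−q), giving q = 15/37.
The value is 19·(15/37) + (-5)·(22/37) = 175/37.

175/37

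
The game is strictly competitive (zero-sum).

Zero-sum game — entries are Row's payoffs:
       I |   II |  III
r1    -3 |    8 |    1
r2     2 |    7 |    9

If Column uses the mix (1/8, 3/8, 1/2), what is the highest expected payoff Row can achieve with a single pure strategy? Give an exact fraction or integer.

r1: (-3)·(1/8) + (8)·(3/8) + (1)·(1/2) = 25/8.
r2: (2)·(1/8) + (7)·(3/8) + (9)·(1/2) = 59/8.
The best pure response is r2 with expected payoff 59/8.

59/8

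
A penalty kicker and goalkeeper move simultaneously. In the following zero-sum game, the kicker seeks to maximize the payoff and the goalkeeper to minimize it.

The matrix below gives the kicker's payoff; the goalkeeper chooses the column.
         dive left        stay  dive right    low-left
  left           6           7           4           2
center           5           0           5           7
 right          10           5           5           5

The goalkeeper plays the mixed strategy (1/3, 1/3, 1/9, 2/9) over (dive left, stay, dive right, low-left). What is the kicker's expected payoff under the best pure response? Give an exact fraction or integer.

20/3

left: (6)·(1/3) + (7)·(1/3) + (4)·(1/9) + (2)·(2/9) = 47/9.
center: (5)·(1/3) + (0)·(1/3) + (5)·(1/9) + (7)·(2/9) = 34/9.
right: (10)·(1/3) + (5)·(1/3) + (5)·(1/9) + (5)·(2/9) = 20/3.
The best pure response is right with expected payoff 20/3.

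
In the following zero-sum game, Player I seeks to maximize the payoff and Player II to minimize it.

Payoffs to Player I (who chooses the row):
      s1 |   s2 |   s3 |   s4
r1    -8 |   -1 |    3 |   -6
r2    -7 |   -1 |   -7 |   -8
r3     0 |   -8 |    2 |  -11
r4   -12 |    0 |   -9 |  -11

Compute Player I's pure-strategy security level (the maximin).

The worst-case payoff for each row is r1: -8, r2: -8, r3: -11, r4: -12.
The best of these is -8.

-8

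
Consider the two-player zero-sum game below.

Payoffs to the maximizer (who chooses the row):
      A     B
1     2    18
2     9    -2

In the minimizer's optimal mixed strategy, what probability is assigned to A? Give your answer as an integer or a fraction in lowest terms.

20/27

Row minima are 2 and -2, so the maximizer's maximin is 2; column maxima are 9 and 18, so the minimizer's minimax is 9. These differ, so the equilibrium is in mixed strategies.
Let the minimizer play A with probability q. The maximizer is indifferent when 2q + 18(1−q) = 9q − 2(1−q), giving q = 20/27.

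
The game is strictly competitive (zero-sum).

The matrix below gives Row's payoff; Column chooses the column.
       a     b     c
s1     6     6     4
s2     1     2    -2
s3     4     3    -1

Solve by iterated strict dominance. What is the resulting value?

Row s2 is strictly dominated by row s1 (6>1, 6>2, 4>-2); eliminate s2.
Row s3 is strictly dominated by row s1 (6>4, 6>3, 4>-1); eliminate s3.
Column b is strictly dominated by c for Column (4<6); eliminate b.
Column a is strictly dominated by c for Column (4<6); eliminate a.
Only (s1, c) remains, with payoff 4.

4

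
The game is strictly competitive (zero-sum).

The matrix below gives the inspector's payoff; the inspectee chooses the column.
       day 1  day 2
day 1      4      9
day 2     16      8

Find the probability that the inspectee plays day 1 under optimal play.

1/13

Row minima are 4 and 8, so the inspector's maximin is 8; column maxima are 16 and 9, so the inspectee's minimax is 9. These differ, so the equilibrium is in mixed strategies.
Let the inspectee play day 1 with probability q. The inspector is indifferent when 4q + 9(1−q) = 16q + 8(1−q), giving q = 1/13.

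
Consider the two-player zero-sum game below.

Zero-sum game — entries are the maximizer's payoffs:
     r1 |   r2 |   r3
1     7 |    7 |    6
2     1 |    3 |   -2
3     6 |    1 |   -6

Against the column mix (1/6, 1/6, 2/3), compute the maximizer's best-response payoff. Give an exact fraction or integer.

19/3

1: (7)·(1/6) + (7)·(1/6) + (6)·(2/3) = 19/3.
2: (1)·(1/6) + (3)·(1/6) + (-2)·(2/3) = -2/3.
3: (6)·(1/6) + (1)·(1/6) + (-6)·(2/3) = -17/6.
The best pure response is 1 with expected payoff 19/3.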